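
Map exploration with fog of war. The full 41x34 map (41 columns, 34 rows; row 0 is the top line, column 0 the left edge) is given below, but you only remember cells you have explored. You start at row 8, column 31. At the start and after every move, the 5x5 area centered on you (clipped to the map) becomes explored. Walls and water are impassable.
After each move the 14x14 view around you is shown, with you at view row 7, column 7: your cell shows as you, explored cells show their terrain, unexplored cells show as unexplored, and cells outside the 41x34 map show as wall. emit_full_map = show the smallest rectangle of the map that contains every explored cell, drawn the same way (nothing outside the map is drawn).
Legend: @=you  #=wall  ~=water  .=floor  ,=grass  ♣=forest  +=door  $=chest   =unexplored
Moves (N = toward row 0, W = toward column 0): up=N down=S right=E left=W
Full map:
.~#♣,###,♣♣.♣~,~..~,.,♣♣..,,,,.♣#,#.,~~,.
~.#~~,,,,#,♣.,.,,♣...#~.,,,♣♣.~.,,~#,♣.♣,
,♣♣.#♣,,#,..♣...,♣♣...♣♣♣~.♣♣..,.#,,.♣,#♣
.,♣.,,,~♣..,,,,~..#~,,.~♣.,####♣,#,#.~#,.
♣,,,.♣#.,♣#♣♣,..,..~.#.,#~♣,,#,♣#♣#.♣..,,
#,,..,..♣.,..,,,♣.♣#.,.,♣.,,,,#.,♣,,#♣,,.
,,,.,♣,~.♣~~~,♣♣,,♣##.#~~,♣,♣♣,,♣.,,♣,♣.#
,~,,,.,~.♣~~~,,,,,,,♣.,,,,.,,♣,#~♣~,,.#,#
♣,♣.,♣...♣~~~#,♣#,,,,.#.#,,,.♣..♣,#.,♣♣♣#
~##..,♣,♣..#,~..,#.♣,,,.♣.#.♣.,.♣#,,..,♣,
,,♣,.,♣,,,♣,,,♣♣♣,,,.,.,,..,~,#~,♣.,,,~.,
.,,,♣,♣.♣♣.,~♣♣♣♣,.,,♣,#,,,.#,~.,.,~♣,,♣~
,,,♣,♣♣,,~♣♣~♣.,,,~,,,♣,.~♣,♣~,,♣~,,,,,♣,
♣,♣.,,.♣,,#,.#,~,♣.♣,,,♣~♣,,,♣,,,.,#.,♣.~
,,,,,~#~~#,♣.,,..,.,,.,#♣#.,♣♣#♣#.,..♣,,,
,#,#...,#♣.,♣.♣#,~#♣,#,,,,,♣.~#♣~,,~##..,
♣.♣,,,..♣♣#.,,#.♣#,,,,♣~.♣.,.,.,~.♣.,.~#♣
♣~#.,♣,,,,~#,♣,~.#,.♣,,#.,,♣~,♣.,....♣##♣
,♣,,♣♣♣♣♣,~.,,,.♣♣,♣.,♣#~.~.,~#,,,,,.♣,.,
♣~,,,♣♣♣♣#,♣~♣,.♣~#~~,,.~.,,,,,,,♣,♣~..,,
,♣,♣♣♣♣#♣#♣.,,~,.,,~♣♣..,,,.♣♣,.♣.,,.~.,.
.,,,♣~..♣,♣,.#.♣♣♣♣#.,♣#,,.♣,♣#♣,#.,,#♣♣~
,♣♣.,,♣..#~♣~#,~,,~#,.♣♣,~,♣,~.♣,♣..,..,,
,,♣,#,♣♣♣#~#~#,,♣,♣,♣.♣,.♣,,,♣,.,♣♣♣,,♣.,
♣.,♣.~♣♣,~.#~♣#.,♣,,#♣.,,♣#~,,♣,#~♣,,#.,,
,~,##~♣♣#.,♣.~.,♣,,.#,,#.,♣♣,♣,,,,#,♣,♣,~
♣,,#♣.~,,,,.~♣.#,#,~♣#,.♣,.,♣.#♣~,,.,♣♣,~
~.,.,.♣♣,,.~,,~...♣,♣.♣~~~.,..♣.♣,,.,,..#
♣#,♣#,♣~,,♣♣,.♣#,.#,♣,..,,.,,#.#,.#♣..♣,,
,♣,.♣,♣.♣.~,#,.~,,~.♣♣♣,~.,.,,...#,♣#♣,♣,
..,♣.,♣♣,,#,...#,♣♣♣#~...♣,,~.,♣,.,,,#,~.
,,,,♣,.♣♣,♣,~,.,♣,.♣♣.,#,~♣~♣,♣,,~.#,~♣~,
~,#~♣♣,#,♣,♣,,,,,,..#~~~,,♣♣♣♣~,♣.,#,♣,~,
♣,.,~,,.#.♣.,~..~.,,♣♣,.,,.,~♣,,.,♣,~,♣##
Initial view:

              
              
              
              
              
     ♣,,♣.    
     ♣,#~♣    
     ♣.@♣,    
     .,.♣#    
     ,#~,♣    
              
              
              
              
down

              
              
              
              
     ♣,,♣.    
     ♣,#~♣    
     ♣..♣,    
     .,@♣#    
     ,#~,♣    
     ,~.,.    
              
              
              
              

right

              
              
              
              
    ♣,,♣.     
    ♣,#~♣~    
    ♣..♣,#    
    .,.@#,    
    ,#~,♣.    
    ,~.,.,    
              
              
              
              

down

              
              
              
    ♣,,♣.     
    ♣,#~♣~    
    ♣..♣,#    
    .,.♣#,    
    ,#~@♣.    
    ,~.,.,    
     ,,♣~,    
              
              
              
              

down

              
              
    ♣,,♣.     
    ♣,#~♣~    
    ♣..♣,#    
    .,.♣#,    
    ,#~,♣.    
    ,~.@.,    
     ,,♣~,    
     ,,,.,    
              
              
              
              

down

              
    ♣,,♣.     
    ♣,#~♣~    
    ♣..♣,#    
    .,.♣#,    
    ,#~,♣.    
    ,~.,.,    
     ,,@~,    
     ,,,.,    
     #♣#.,    
              
              
              
              

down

    ♣,,♣.     
    ♣,#~♣~    
    ♣..♣,#    
    .,.♣#,    
    ,#~,♣.    
    ,~.,.,    
     ,,♣~,    
     ,,@.,    
     #♣#.,    
     #♣~,,    
              
              
              
              

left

     ♣,,♣.    
     ♣,#~♣~   
     ♣..♣,#   
     .,.♣#,   
     ,#~,♣.   
     ,~.,.,   
     ~,,♣~,   
     ♣,@,.,   
     ♣#♣#.,   
     ~#♣~,,   
              
              
              
              

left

      ♣,,♣.   
      ♣,#~♣~  
      ♣..♣,#  
      .,.♣#,  
      ,#~,♣.  
     #,~.,.,  
     ♣~,,♣~,  
     ,♣@,,.,  
     ♣♣#♣#.,  
     .~#♣~,,  
              
              
              
              

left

       ♣,,♣.  
       ♣,#~♣~ 
       ♣..♣,# 
       .,.♣#, 
       ,#~,♣. 
     .#,~.,., 
     ,♣~,,♣~, 
     ,,@,,,., 
     ,♣♣#♣#., 
     ♣.~#♣~,, 
              
              
              
              

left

        ♣,,♣. 
        ♣,#~♣~
        ♣..♣,#
        .,.♣#,
        ,#~,♣.
     ,.#,~.,.,
     ♣,♣~,,♣~,
     ,,@♣,,,.,
     .,♣♣#♣#.,
     ,♣.~#♣~,,
              
              
              
              

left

         ♣,,♣.
         ♣,#~♣
         ♣..♣,
         .,.♣#
         ,#~,♣
     ,,.#,~.,.
     ~♣,♣~,,♣~
     ♣,@,♣,,,.
     #.,♣♣#♣#.
     ,,♣.~#♣~,
              
              
              
              

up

              
         ♣,,♣.
         ♣,#~♣
         ♣..♣,
         .,.♣#
     ..,~,#~,♣
     ,,.#,~.,.
     ~♣@♣~,,♣~
     ♣,,,♣,,,.
     #.,♣♣#♣#.
     ,,♣.~#♣~,
              
              
              

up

              
              
         ♣,,♣.
         ♣,#~♣
         ♣..♣,
     .#.♣.,.♣#
     ..,~,#~,♣
     ,,@#,~.,.
     ~♣,♣~,,♣~
     ♣,,,♣,,,.
     #.,♣♣#♣#.
     ,,♣.~#♣~,
              
              

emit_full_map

    ♣,,♣. 
    ♣,#~♣~
    ♣..♣,#
.#.♣.,.♣#,
..,~,#~,♣.
,,@#,~.,.,
~♣,♣~,,♣~,
♣,,,♣,,,.,
#.,♣♣#♣#.,
,,♣.~#♣~,,

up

              
              
              
         ♣,,♣.
         ♣,#~♣
     ,,,.♣..♣,
     .#.♣.,.♣#
     ..@~,#~,♣
     ,,.#,~.,.
     ~♣,♣~,,♣~
     ♣,,,♣,,,.
     #.,♣♣#♣#.
     ,,♣.~#♣~,
              

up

              
              
              
              
         ♣,,♣.
     ,.,,♣,#~♣
     ,,,.♣..♣,
     .#@♣.,.♣#
     ..,~,#~,♣
     ,,.#,~.,.
     ~♣,♣~,,♣~
     ♣,,,♣,,,.
     #.,♣♣#♣#.
     ,,♣.~#♣~,

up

              
              
              
              
              
     ,♣,♣♣,,♣.
     ,.,,♣,#~♣
     ,,@.♣..♣,
     .#.♣.,.♣#
     ..,~,#~,♣
     ,,.#,~.,.
     ~♣,♣~,,♣~
     ♣,,,♣,,,.
     #.,♣♣#♣#.

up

              
              
              
              
              
     .,,,,    
     ,♣,♣♣,,♣.
     ,.@,♣,#~♣
     ,,,.♣..♣,
     .#.♣.,.♣#
     ..,~,#~,♣
     ,,.#,~.,.
     ~♣,♣~,,♣~
     ♣,,,♣,,,.

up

##############
              
              
              
              
     ~♣,,#    
     .,,,,    
     ,♣@♣♣,,♣.
     ,.,,♣,#~♣
     ,,,.♣..♣,
     .#.♣.,.♣#
     ..,~,#~,♣
     ,,.#,~.,.
     ~♣,♣~,,♣~

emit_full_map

~♣,,#     
.,,,,     
,♣@♣♣,,♣. 
,.,,♣,#~♣~
,,,.♣..♣,#
.#.♣.,.♣#,
..,~,#~,♣.
,,.#,~.,.,
~♣,♣~,,♣~,
♣,,,♣,,,.,
#.,♣♣#♣#.,
,,♣.~#♣~,,


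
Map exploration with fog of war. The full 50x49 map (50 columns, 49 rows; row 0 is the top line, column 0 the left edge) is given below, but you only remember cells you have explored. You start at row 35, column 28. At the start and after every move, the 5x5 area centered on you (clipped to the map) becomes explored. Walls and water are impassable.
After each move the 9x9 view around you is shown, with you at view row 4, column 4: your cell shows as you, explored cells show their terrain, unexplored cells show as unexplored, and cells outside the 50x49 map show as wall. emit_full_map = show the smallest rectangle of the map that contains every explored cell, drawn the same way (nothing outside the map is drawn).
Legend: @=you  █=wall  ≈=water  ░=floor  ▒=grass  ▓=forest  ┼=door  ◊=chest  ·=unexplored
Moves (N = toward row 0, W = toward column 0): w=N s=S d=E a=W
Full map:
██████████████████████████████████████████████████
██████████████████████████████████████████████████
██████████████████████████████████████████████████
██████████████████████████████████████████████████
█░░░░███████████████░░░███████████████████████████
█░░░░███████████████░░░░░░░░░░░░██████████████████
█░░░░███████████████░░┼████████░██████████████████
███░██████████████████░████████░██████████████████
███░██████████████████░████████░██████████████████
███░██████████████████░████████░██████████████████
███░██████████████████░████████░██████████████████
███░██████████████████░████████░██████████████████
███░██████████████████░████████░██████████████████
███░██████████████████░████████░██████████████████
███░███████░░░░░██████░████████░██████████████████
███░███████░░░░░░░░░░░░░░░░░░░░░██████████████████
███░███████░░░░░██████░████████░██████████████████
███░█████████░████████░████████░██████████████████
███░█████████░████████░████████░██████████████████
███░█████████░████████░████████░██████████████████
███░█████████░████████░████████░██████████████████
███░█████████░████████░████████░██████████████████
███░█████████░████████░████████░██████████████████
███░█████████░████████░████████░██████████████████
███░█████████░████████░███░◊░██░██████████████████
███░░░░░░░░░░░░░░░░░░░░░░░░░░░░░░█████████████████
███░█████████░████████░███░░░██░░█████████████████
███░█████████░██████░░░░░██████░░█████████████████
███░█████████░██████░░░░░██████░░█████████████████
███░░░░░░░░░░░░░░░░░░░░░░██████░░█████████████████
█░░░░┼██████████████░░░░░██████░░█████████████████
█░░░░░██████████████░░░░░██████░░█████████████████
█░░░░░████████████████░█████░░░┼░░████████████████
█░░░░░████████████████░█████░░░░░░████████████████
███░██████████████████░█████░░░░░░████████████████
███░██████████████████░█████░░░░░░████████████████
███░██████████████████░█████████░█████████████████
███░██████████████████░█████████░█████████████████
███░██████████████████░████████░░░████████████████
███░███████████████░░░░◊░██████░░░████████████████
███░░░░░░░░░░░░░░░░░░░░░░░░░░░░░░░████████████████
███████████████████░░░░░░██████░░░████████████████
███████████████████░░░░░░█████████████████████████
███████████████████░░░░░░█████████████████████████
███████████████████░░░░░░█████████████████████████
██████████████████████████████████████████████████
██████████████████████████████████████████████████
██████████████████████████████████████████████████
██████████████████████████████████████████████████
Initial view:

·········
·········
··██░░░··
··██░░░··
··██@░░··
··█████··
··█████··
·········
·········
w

·········
·········
··██░░░··
··██░░░··
··██@░░··
··██░░░··
··█████··
··█████··
·········

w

·········
·········
··█████··
··██░░░··
··██@░░··
··██░░░··
··██░░░··
··█████··
··█████··

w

·········
·········
··█████··
··█████··
··██@░░··
··██░░░··
··██░░░··
··██░░░··
··█████··

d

·········
·········
·█████░··
·█████░··
·██░@░┼··
·██░░░░··
·██░░░░··
·██░░░···
·█████···

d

·········
·········
█████░░··
█████░░··
██░░@┼░··
██░░░░░··
██░░░░░··
██░░░····
█████····

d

·········
·········
████░░█··
████░░█··
█░░░@░░··
█░░░░░░··
█░░░░░░··
█░░░·····
████·····

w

·········
·········
··██░░█··
████░░█··
████@░█··
█░░░┼░░··
█░░░░░░··
█░░░░░░··
█░░░·····

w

·········
·········
··██░░█··
··██░░█··
████@░█··
████░░█··
█░░░┼░░··
█░░░░░░··
█░░░░░░··

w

·········
·········
··██░░█··
··██░░█··
··██@░█··
████░░█··
████░░█··
█░░░┼░░··
█░░░░░░··

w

·········
·········
··██░░█··
··██░░█··
··██@░█··
··██░░█··
████░░█··
████░░█··
█░░░┼░░··

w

·········
·········
··░░░░█··
··██░░█··
··██@░█··
··██░░█··
··██░░█··
████░░█··
████░░█··

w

·········
·········
··██░██··
··░░░░█··
··██@░█··
··██░░█··
··██░░█··
··██░░█··
████░░█··

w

·········
·········
··██░██··
··██░██··
··░░@░█··
··██░░█··
··██░░█··
··██░░█··
··██░░█··

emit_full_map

···██░██
···██░██
···░░@░█
···██░░█
···██░░█
···██░░█
···██░░█
█████░░█
█████░░█
██░░░┼░░
██░░░░░░
██░░░░░░
██░░░···
█████···
█████···

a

·········
·········
··███░██·
··░██░██·
··░░@░░█·
··░██░░█·
··███░░█·
···██░░█·
···██░░█·

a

·········
·········
··████░██
··◊░██░██
··░░@░░░█
··░░██░░█
··████░░█
····██░░█
····██░░█

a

·········
·········
··█████░█
··░◊░██░█
··░░@░░░░
··░░░██░░
··█████░░
·····██░░
·····██░░

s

·········
··█████░█
··░◊░██░█
··░░░░░░░
··░░@██░░
··█████░░
··█████░░
·····██░░
··█████░░

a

·········
···█████░
··█░◊░██░
··░░░░░░░
··█░@░██░
··██████░
··██████░
······██░
···█████░

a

·········
····█████
··██░◊░██
··░░░░░░░
··██@░░██
··░██████
··░██████
·······██
····█████

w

·········
·········
··███████
··██░◊░██
··░░@░░░░
··██░░░██
··░██████
··░██████
·······██

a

·········
·········
··███████
··███░◊░█
··░░@░░░░
··███░░░█
··░░█████
···░█████
········█

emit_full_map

████████░██
███░◊░██░██
░░@░░░░░░░█
███░░░██░░█
░░██████░░█
·░██████░░█
······██░░█
···█████░░█
···█████░░█
···██░░░┼░░
···██░░░░░░
···██░░░░░░
···██░░░···
···█████···
···█████···

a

·········
·········
··░██████
··░███░◊░
··░░@░░░░
··░███░░░
··░░░████
····░████
·········

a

·········
·········
··█░█████
··█░███░◊
··░░@░░░░
··█░███░░
··░░░░███
·····░███
·········

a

·········
·········
··██░████
··██░███░
··░░@░░░░
··██░███░
··░░░░░██
······░██
·········

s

·········
··██░████
··██░███░
··░░░░░░░
··██@███░
··░░░░░██
··░░░░░██
·········
········█

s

··██░████
··██░███░
··░░░░░░░
··██░███░
··░░@░░██
··░░░░░██
··░░░░░··
········█
········█

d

·██░█████
·██░███░◊
·░░░░░░░░
·██░███░░
·░░░@░███
·░░░░░███
·░░░░░█··
·······██
·······██

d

██░██████
██░███░◊░
░░░░░░░░░
██░███░░░
░░░░@████
░░░░░████
░░░░░██··
······███
······███

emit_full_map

██░████████░██
██░███░◊░██░██
░░░░░░░░░░░░░█
██░███░░░██░░█
░░░░@██████░░█
░░░░░██████░░█
░░░░░██··██░░█
······█████░░█
······█████░░█
······██░░░┼░░
······██░░░░░░
······██░░░░░░
······██░░░···
······█████···
······█████···


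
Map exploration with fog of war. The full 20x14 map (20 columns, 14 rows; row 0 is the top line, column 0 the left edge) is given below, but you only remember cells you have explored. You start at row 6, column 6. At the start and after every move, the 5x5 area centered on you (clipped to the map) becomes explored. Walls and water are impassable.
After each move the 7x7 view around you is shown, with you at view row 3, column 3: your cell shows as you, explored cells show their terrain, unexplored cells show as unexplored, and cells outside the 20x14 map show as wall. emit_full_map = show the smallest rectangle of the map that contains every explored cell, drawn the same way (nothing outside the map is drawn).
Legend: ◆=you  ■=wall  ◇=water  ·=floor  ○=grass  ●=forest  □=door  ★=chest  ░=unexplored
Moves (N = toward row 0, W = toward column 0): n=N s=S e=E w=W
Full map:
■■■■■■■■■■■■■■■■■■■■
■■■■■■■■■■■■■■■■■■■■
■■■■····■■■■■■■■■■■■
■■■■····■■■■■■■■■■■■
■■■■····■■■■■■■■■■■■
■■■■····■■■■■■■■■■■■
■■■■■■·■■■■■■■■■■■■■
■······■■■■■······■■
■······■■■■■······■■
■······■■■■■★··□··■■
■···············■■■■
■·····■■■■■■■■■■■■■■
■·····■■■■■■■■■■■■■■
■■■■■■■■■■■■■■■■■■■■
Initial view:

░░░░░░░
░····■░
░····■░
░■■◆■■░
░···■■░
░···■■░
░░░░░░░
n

░░░░░░░
░····■░
░····■░
░··◆·■░
░■■·■■░
░···■■░
░···■■░

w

░░░░░░░
░■····■
░■····■
░■·◆··■
░■■■·■■
░····■■
░░···■■

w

░░░░░░░
░■■····
░■■····
░■■◆···
░■■■■·■
░·····■
░░░···■

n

░░░░░░░
░■■···░
░■■····
░■■◆···
░■■····
░■■■■·■
░·····■

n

░░░░░░░
░■■■■■░
░■■···░
░■■◆···
░■■····
░■■····
░■■■■·■

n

■■■■■■■
░■■■■■░
░■■■■■░
░■■◆··░
░■■····
░■■····
░■■····

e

■■■■■■■
■■■■■■░
■■■■■■░
■■·◆··░
■■····■
■■····■
■■····■

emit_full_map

■■■■■■░
■■■■■■░
■■·◆··░
■■····■
■■····■
■■····■
■■■■·■■
·····■■
░░···■■

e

■■■■■■■
■■■■■■░
■■■■■■░
■··◆·■░
■····■░
■····■░
■····■░

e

■■■■■■■
■■■■■■░
■■■■■■░
···◆■■░
····■■░
····■■░
····■░░

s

■■■■■■░
■■■■■■░
····■■░
···◆■■░
····■■░
····■■░
■■·■■░░

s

■■■■■■░
····■■░
····■■░
···◆■■░
····■■░
■■·■■■░
···■■░░

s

····■■░
····■■░
····■■░
···◆■■░
■■·■■■░
···■■■░
···■■░░

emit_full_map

■■■■■■■■
■■■■■■■■
■■····■■
■■····■■
■■····■■
■■···◆■■
■■■■·■■■
·····■■■
░░···■■░

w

■····■■
■····■■
■····■■
■··◆·■■
■■■·■■■
····■■■
░···■■░

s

■····■■
■····■■
■····■■
■■■◆■■■
····■■■
░···■■░
░░░░░░░

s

■····■■
■····■■
■■■·■■■
···◆■■■
░···■■░
░···■■░
░░░░░░░

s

■····■■
■■■·■■■
····■■■
░··◆■■░
░···■■░
░·····░
░░░░░░░

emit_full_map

■■■■■■■■
■■■■■■■■
■■····■■
■■····■■
■■····■■
■■····■■
■■■■·■■■
·····■■■
░░··◆■■░
░░···■■░
░░·····░

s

■■■·■■■
····■■■
░···■■░
░··◆■■░
░·····░
░··■■■░
░░░░░░░

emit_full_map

■■■■■■■■
■■■■■■■■
■■····■■
■■····■■
■■····■■
■■····■■
■■■■·■■■
·····■■■
░░···■■░
░░··◆■■░
░░·····░
░░··■■■░


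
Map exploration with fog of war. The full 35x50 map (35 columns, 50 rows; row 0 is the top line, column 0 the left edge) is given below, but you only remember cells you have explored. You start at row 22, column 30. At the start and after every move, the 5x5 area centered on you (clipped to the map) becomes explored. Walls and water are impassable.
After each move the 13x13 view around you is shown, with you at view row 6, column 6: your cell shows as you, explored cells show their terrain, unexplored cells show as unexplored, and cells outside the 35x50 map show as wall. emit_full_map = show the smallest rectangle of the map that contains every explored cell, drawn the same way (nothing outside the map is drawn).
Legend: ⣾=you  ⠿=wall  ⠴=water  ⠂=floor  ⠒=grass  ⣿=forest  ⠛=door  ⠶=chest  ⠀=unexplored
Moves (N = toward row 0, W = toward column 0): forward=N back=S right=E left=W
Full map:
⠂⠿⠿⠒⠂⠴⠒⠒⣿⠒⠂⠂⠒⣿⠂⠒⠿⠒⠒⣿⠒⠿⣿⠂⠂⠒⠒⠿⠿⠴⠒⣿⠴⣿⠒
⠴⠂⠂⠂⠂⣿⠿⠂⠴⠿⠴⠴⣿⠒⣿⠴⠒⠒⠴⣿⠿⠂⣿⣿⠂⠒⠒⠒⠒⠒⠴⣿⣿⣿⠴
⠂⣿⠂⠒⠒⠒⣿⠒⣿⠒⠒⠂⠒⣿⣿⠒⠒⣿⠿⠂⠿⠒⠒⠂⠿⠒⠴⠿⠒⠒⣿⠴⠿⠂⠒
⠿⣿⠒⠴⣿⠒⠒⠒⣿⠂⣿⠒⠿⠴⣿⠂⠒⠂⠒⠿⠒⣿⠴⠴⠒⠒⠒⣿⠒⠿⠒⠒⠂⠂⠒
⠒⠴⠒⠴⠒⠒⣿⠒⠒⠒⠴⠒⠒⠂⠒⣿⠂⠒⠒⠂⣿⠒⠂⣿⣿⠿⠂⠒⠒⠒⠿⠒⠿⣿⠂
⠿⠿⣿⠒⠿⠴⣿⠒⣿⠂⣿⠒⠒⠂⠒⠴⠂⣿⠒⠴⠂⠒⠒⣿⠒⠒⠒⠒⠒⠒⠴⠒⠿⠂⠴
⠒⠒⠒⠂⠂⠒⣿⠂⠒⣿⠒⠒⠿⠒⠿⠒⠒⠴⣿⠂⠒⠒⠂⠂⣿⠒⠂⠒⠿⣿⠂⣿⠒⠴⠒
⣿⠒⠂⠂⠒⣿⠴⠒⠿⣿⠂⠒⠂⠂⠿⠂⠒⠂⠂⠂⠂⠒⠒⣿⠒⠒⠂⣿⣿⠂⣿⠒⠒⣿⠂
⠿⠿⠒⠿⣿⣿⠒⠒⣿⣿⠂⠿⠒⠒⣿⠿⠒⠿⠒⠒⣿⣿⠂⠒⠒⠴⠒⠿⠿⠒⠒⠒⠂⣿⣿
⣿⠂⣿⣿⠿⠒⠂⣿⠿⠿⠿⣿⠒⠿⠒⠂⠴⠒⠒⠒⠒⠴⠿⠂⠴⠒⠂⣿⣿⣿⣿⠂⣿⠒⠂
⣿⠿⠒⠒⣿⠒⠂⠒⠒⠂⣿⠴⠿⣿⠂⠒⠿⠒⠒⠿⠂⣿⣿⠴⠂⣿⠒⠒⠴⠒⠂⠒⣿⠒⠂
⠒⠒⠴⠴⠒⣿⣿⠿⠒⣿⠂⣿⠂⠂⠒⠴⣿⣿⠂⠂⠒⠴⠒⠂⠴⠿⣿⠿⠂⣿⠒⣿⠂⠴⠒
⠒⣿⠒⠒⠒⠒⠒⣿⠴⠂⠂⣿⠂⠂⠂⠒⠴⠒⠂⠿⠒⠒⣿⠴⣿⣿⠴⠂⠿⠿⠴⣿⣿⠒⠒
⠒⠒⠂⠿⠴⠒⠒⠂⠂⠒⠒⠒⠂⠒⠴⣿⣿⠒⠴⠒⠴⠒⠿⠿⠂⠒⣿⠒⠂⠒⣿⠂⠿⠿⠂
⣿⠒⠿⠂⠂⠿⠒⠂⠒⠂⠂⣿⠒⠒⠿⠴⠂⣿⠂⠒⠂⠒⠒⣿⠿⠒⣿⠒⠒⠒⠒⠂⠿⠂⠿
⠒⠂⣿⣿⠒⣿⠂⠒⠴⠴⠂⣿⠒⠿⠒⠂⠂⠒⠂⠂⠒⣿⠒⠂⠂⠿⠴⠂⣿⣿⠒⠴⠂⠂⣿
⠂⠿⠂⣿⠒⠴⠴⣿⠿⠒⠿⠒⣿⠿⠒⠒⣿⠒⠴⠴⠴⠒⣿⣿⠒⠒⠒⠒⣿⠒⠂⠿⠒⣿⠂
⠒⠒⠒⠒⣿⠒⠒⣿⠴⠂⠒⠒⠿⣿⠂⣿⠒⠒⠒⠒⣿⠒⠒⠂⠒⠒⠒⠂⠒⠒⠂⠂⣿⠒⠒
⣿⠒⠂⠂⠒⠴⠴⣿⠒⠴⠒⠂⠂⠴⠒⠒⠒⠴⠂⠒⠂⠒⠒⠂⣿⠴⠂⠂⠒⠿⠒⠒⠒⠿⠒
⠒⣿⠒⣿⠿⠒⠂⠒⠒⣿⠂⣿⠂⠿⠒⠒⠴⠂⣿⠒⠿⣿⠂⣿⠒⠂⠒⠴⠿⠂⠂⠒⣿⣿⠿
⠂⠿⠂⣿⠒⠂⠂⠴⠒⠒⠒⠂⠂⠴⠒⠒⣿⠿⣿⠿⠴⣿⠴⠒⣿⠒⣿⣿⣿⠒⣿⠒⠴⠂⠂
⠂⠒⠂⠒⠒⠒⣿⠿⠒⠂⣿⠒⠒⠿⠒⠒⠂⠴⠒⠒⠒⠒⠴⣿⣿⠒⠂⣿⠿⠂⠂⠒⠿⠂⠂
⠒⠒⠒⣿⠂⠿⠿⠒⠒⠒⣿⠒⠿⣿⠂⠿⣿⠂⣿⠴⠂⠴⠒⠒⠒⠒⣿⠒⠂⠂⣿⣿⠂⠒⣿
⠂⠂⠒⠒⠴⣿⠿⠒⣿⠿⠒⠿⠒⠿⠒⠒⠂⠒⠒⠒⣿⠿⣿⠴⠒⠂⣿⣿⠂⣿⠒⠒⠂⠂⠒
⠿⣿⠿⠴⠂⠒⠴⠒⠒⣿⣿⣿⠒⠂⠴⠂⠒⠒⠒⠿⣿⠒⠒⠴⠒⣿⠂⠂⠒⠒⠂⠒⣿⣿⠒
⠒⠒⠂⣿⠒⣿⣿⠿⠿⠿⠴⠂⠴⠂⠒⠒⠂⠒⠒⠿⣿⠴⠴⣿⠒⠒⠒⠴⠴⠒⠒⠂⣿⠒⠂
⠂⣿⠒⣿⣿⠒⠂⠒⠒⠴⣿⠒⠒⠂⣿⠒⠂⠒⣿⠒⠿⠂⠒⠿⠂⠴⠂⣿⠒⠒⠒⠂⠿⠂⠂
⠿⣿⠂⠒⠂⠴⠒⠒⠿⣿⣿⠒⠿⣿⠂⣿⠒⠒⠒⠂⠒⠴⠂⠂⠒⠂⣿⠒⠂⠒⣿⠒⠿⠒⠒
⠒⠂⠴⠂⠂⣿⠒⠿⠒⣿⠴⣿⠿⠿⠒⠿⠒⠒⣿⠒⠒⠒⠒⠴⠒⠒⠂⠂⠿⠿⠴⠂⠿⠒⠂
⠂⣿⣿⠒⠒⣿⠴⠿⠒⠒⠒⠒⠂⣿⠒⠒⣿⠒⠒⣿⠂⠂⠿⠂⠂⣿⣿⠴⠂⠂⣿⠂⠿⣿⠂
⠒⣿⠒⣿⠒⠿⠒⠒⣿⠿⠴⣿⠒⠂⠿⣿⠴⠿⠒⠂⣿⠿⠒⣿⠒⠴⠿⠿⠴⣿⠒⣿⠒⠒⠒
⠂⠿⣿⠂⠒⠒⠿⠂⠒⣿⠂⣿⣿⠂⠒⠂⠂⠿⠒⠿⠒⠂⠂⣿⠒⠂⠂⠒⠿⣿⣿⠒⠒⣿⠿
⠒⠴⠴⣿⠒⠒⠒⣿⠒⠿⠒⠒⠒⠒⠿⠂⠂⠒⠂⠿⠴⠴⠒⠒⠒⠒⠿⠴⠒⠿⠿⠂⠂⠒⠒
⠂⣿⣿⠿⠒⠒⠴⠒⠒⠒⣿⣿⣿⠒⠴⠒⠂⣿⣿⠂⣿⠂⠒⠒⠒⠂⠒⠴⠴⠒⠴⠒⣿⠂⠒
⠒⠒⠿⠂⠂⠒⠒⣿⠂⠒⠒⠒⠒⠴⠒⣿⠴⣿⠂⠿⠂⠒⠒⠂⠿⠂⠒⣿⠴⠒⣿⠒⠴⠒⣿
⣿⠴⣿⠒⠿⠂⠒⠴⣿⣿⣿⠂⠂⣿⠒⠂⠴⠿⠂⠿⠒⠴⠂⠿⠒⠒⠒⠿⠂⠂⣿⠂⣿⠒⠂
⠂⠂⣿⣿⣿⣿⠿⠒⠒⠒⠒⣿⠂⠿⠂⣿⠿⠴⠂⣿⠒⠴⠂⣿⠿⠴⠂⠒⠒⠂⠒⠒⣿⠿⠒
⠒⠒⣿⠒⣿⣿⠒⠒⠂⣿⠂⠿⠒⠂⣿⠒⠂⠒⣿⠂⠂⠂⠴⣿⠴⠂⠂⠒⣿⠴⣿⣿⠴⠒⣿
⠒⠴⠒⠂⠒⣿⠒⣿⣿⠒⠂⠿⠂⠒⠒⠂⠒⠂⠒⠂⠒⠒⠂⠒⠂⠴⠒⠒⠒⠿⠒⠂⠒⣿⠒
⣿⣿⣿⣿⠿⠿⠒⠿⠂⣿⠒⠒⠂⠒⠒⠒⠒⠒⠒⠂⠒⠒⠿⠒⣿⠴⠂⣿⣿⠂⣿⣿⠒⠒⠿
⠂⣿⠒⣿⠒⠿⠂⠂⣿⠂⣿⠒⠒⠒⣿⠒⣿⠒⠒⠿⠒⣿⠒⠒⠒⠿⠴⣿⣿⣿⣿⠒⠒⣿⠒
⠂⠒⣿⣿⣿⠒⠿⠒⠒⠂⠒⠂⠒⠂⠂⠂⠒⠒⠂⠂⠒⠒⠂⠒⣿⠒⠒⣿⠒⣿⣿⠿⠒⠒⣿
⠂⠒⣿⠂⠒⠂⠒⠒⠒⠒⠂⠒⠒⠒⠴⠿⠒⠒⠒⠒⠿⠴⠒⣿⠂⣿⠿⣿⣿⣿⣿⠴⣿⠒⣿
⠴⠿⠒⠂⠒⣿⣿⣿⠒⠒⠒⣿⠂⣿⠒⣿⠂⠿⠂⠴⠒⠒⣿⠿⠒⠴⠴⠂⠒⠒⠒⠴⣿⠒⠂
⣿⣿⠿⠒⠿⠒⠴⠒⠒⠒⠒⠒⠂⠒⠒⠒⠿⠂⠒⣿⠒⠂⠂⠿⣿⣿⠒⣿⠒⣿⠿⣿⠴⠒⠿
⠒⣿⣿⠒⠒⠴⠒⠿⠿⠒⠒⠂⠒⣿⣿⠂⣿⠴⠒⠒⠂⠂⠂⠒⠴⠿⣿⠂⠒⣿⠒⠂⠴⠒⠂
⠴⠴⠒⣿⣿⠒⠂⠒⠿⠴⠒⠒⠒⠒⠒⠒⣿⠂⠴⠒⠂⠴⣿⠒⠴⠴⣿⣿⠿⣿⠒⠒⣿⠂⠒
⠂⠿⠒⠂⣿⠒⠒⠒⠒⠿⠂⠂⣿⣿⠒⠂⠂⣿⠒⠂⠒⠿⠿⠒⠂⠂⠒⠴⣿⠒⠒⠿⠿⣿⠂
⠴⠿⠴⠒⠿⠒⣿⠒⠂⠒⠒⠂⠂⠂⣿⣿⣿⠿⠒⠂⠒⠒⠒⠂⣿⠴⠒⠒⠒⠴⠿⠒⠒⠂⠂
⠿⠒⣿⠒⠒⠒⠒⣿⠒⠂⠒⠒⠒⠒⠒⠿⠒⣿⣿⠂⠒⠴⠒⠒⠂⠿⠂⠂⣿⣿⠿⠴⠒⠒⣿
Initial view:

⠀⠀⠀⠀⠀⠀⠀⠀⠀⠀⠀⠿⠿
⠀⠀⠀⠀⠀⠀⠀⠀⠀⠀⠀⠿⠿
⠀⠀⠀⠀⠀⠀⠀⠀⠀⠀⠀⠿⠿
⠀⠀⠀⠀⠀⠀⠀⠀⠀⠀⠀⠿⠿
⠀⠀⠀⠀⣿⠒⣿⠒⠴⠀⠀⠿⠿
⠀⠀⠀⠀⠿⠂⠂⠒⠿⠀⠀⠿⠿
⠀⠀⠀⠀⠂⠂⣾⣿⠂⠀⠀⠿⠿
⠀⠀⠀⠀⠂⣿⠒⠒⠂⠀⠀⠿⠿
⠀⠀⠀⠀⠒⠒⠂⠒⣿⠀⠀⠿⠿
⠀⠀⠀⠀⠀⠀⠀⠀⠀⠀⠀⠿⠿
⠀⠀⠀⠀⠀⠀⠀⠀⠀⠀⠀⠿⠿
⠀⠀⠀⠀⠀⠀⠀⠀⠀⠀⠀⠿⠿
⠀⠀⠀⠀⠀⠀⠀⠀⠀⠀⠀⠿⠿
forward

⠀⠀⠀⠀⠀⠀⠀⠀⠀⠀⠀⠿⠿
⠀⠀⠀⠀⠀⠀⠀⠀⠀⠀⠀⠿⠿
⠀⠀⠀⠀⠀⠀⠀⠀⠀⠀⠀⠿⠿
⠀⠀⠀⠀⠀⠀⠀⠀⠀⠀⠀⠿⠿
⠀⠀⠀⠀⠿⠂⠂⠒⣿⠀⠀⠿⠿
⠀⠀⠀⠀⣿⠒⣿⠒⠴⠀⠀⠿⠿
⠀⠀⠀⠀⠿⠂⣾⠒⠿⠀⠀⠿⠿
⠀⠀⠀⠀⠂⠂⣿⣿⠂⠀⠀⠿⠿
⠀⠀⠀⠀⠂⣿⠒⠒⠂⠀⠀⠿⠿
⠀⠀⠀⠀⠒⠒⠂⠒⣿⠀⠀⠿⠿
⠀⠀⠀⠀⠀⠀⠀⠀⠀⠀⠀⠿⠿
⠀⠀⠀⠀⠀⠀⠀⠀⠀⠀⠀⠿⠿
⠀⠀⠀⠀⠀⠀⠀⠀⠀⠀⠀⠿⠿

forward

⠀⠀⠀⠀⠀⠀⠀⠀⠀⠀⠀⠿⠿
⠀⠀⠀⠀⠀⠀⠀⠀⠀⠀⠀⠿⠿
⠀⠀⠀⠀⠀⠀⠀⠀⠀⠀⠀⠿⠿
⠀⠀⠀⠀⠀⠀⠀⠀⠀⠀⠀⠿⠿
⠀⠀⠀⠀⠒⠿⠒⠒⠒⠀⠀⠿⠿
⠀⠀⠀⠀⠿⠂⠂⠒⣿⠀⠀⠿⠿
⠀⠀⠀⠀⣿⠒⣾⠒⠴⠀⠀⠿⠿
⠀⠀⠀⠀⠿⠂⠂⠒⠿⠀⠀⠿⠿
⠀⠀⠀⠀⠂⠂⣿⣿⠂⠀⠀⠿⠿
⠀⠀⠀⠀⠂⣿⠒⠒⠂⠀⠀⠿⠿
⠀⠀⠀⠀⠒⠒⠂⠒⣿⠀⠀⠿⠿
⠀⠀⠀⠀⠀⠀⠀⠀⠀⠀⠀⠿⠿
⠀⠀⠀⠀⠀⠀⠀⠀⠀⠀⠀⠿⠿

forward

⠀⠀⠀⠀⠀⠀⠀⠀⠀⠀⠀⠿⠿
⠀⠀⠀⠀⠀⠀⠀⠀⠀⠀⠀⠿⠿
⠀⠀⠀⠀⠀⠀⠀⠀⠀⠀⠀⠿⠿
⠀⠀⠀⠀⠀⠀⠀⠀⠀⠀⠀⠿⠿
⠀⠀⠀⠀⠒⠒⠂⠂⣿⠀⠀⠿⠿
⠀⠀⠀⠀⠒⠿⠒⠒⠒⠀⠀⠿⠿
⠀⠀⠀⠀⠿⠂⣾⠒⣿⠀⠀⠿⠿
⠀⠀⠀⠀⣿⠒⣿⠒⠴⠀⠀⠿⠿
⠀⠀⠀⠀⠿⠂⠂⠒⠿⠀⠀⠿⠿
⠀⠀⠀⠀⠂⠂⣿⣿⠂⠀⠀⠿⠿
⠀⠀⠀⠀⠂⣿⠒⠒⠂⠀⠀⠿⠿
⠀⠀⠀⠀⠒⠒⠂⠒⣿⠀⠀⠿⠿
⠀⠀⠀⠀⠀⠀⠀⠀⠀⠀⠀⠿⠿

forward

⠀⠀⠀⠀⠀⠀⠀⠀⠀⠀⠀⠿⠿
⠀⠀⠀⠀⠀⠀⠀⠀⠀⠀⠀⠿⠿
⠀⠀⠀⠀⠀⠀⠀⠀⠀⠀⠀⠿⠿
⠀⠀⠀⠀⠀⠀⠀⠀⠀⠀⠀⠿⠿
⠀⠀⠀⠀⣿⠒⠂⠿⠒⠀⠀⠿⠿
⠀⠀⠀⠀⠒⠒⠂⠂⣿⠀⠀⠿⠿
⠀⠀⠀⠀⠒⠿⣾⠒⠒⠀⠀⠿⠿
⠀⠀⠀⠀⠿⠂⠂⠒⣿⠀⠀⠿⠿
⠀⠀⠀⠀⣿⠒⣿⠒⠴⠀⠀⠿⠿
⠀⠀⠀⠀⠿⠂⠂⠒⠿⠀⠀⠿⠿
⠀⠀⠀⠀⠂⠂⣿⣿⠂⠀⠀⠿⠿
⠀⠀⠀⠀⠂⣿⠒⠒⠂⠀⠀⠿⠿
⠀⠀⠀⠀⠒⠒⠂⠒⣿⠀⠀⠿⠿

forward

⠀⠀⠀⠀⠀⠀⠀⠀⠀⠀⠀⠿⠿
⠀⠀⠀⠀⠀⠀⠀⠀⠀⠀⠀⠿⠿
⠀⠀⠀⠀⠀⠀⠀⠀⠀⠀⠀⠿⠿
⠀⠀⠀⠀⠀⠀⠀⠀⠀⠀⠀⠿⠿
⠀⠀⠀⠀⣿⣿⠒⠴⠂⠀⠀⠿⠿
⠀⠀⠀⠀⣿⠒⠂⠿⠒⠀⠀⠿⠿
⠀⠀⠀⠀⠒⠒⣾⠂⣿⠀⠀⠿⠿
⠀⠀⠀⠀⠒⠿⠒⠒⠒⠀⠀⠿⠿
⠀⠀⠀⠀⠿⠂⠂⠒⣿⠀⠀⠿⠿
⠀⠀⠀⠀⣿⠒⣿⠒⠴⠀⠀⠿⠿
⠀⠀⠀⠀⠿⠂⠂⠒⠿⠀⠀⠿⠿
⠀⠀⠀⠀⠂⠂⣿⣿⠂⠀⠀⠿⠿
⠀⠀⠀⠀⠂⣿⠒⠒⠂⠀⠀⠿⠿

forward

⠀⠀⠀⠀⠀⠀⠀⠀⠀⠀⠀⠿⠿
⠀⠀⠀⠀⠀⠀⠀⠀⠀⠀⠀⠿⠿
⠀⠀⠀⠀⠀⠀⠀⠀⠀⠀⠀⠿⠿
⠀⠀⠀⠀⠀⠀⠀⠀⠀⠀⠀⠿⠿
⠀⠀⠀⠀⠒⠒⠒⠂⠿⠀⠀⠿⠿
⠀⠀⠀⠀⣿⣿⠒⠴⠂⠀⠀⠿⠿
⠀⠀⠀⠀⣿⠒⣾⠿⠒⠀⠀⠿⠿
⠀⠀⠀⠀⠒⠒⠂⠂⣿⠀⠀⠿⠿
⠀⠀⠀⠀⠒⠿⠒⠒⠒⠀⠀⠿⠿
⠀⠀⠀⠀⠿⠂⠂⠒⣿⠀⠀⠿⠿
⠀⠀⠀⠀⣿⠒⣿⠒⠴⠀⠀⠿⠿
⠀⠀⠀⠀⠿⠂⠂⠒⠿⠀⠀⠿⠿
⠀⠀⠀⠀⠂⠂⣿⣿⠂⠀⠀⠿⠿

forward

⠀⠀⠀⠀⠀⠀⠀⠀⠀⠀⠀⠿⠿
⠀⠀⠀⠀⠀⠀⠀⠀⠀⠀⠀⠿⠿
⠀⠀⠀⠀⠀⠀⠀⠀⠀⠀⠀⠿⠿
⠀⠀⠀⠀⠀⠀⠀⠀⠀⠀⠀⠿⠿
⠀⠀⠀⠀⠂⠒⣿⠂⠿⠀⠀⠿⠿
⠀⠀⠀⠀⠒⠒⠒⠂⠿⠀⠀⠿⠿
⠀⠀⠀⠀⣿⣿⣾⠴⠂⠀⠀⠿⠿
⠀⠀⠀⠀⣿⠒⠂⠿⠒⠀⠀⠿⠿
⠀⠀⠀⠀⠒⠒⠂⠂⣿⠀⠀⠿⠿
⠀⠀⠀⠀⠒⠿⠒⠒⠒⠀⠀⠿⠿
⠀⠀⠀⠀⠿⠂⠂⠒⣿⠀⠀⠿⠿
⠀⠀⠀⠀⣿⠒⣿⠒⠴⠀⠀⠿⠿
⠀⠀⠀⠀⠿⠂⠂⠒⠿⠀⠀⠿⠿

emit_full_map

⠂⠒⣿⠂⠿
⠒⠒⠒⠂⠿
⣿⣿⣾⠴⠂
⣿⠒⠂⠿⠒
⠒⠒⠂⠂⣿
⠒⠿⠒⠒⠒
⠿⠂⠂⠒⣿
⣿⠒⣿⠒⠴
⠿⠂⠂⠒⠿
⠂⠂⣿⣿⠂
⠂⣿⠒⠒⠂
⠒⠒⠂⠒⣿

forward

⠀⠀⠀⠀⠀⠀⠀⠀⠀⠀⠀⠿⠿
⠀⠀⠀⠀⠀⠀⠀⠀⠀⠀⠀⠿⠿
⠀⠀⠀⠀⠀⠀⠀⠀⠀⠀⠀⠿⠿
⠀⠀⠀⠀⠀⠀⠀⠀⠀⠀⠀⠿⠿
⠀⠀⠀⠀⠿⠿⠴⣿⣿⠀⠀⠿⠿
⠀⠀⠀⠀⠂⠒⣿⠂⠿⠀⠀⠿⠿
⠀⠀⠀⠀⠒⠒⣾⠂⠿⠀⠀⠿⠿
⠀⠀⠀⠀⣿⣿⠒⠴⠂⠀⠀⠿⠿
⠀⠀⠀⠀⣿⠒⠂⠿⠒⠀⠀⠿⠿
⠀⠀⠀⠀⠒⠒⠂⠂⣿⠀⠀⠿⠿
⠀⠀⠀⠀⠒⠿⠒⠒⠒⠀⠀⠿⠿
⠀⠀⠀⠀⠿⠂⠂⠒⣿⠀⠀⠿⠿
⠀⠀⠀⠀⣿⠒⣿⠒⠴⠀⠀⠿⠿

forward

⠀⠀⠀⠀⠀⠀⠀⠀⠀⠀⠀⠿⠿
⠀⠀⠀⠀⠀⠀⠀⠀⠀⠀⠀⠿⠿
⠀⠀⠀⠀⠀⠀⠀⠀⠀⠀⠀⠿⠿
⠀⠀⠀⠀⠀⠀⠀⠀⠀⠀⠀⠿⠿
⠀⠀⠀⠀⠂⣿⠒⣿⠂⠀⠀⠿⠿
⠀⠀⠀⠀⠿⠿⠴⣿⣿⠀⠀⠿⠿
⠀⠀⠀⠀⠂⠒⣾⠂⠿⠀⠀⠿⠿
⠀⠀⠀⠀⠒⠒⠒⠂⠿⠀⠀⠿⠿
⠀⠀⠀⠀⣿⣿⠒⠴⠂⠀⠀⠿⠿
⠀⠀⠀⠀⣿⠒⠂⠿⠒⠀⠀⠿⠿
⠀⠀⠀⠀⠒⠒⠂⠂⣿⠀⠀⠿⠿
⠀⠀⠀⠀⠒⠿⠒⠒⠒⠀⠀⠿⠿
⠀⠀⠀⠀⠿⠂⠂⠒⣿⠀⠀⠿⠿

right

⠀⠀⠀⠀⠀⠀⠀⠀⠀⠀⠿⠿⠿
⠀⠀⠀⠀⠀⠀⠀⠀⠀⠀⠿⠿⠿
⠀⠀⠀⠀⠀⠀⠀⠀⠀⠀⠿⠿⠿
⠀⠀⠀⠀⠀⠀⠀⠀⠀⠀⠿⠿⠿
⠀⠀⠀⠂⣿⠒⣿⠂⠴⠀⠿⠿⠿
⠀⠀⠀⠿⠿⠴⣿⣿⠒⠀⠿⠿⠿
⠀⠀⠀⠂⠒⣿⣾⠿⠿⠀⠿⠿⠿
⠀⠀⠀⠒⠒⠒⠂⠿⠂⠀⠿⠿⠿
⠀⠀⠀⣿⣿⠒⠴⠂⠂⠀⠿⠿⠿
⠀⠀⠀⣿⠒⠂⠿⠒⠀⠀⠿⠿⠿
⠀⠀⠀⠒⠒⠂⠂⣿⠀⠀⠿⠿⠿
⠀⠀⠀⠒⠿⠒⠒⠒⠀⠀⠿⠿⠿
⠀⠀⠀⠿⠂⠂⠒⣿⠀⠀⠿⠿⠿

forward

⠀⠀⠀⠀⠀⠀⠀⠀⠀⠀⠿⠿⠿
⠀⠀⠀⠀⠀⠀⠀⠀⠀⠀⠿⠿⠿
⠀⠀⠀⠀⠀⠀⠀⠀⠀⠀⠿⠿⠿
⠀⠀⠀⠀⠀⠀⠀⠀⠀⠀⠿⠿⠿
⠀⠀⠀⠀⠒⠂⠒⣿⠒⠀⠿⠿⠿
⠀⠀⠀⠂⣿⠒⣿⠂⠴⠀⠿⠿⠿
⠀⠀⠀⠿⠿⠴⣾⣿⠒⠀⠿⠿⠿
⠀⠀⠀⠂⠒⣿⠂⠿⠿⠀⠿⠿⠿
⠀⠀⠀⠒⠒⠒⠂⠿⠂⠀⠿⠿⠿
⠀⠀⠀⣿⣿⠒⠴⠂⠂⠀⠿⠿⠿
⠀⠀⠀⣿⠒⠂⠿⠒⠀⠀⠿⠿⠿
⠀⠀⠀⠒⠒⠂⠂⣿⠀⠀⠿⠿⠿
⠀⠀⠀⠒⠿⠒⠒⠒⠀⠀⠿⠿⠿

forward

⠀⠀⠀⠀⠀⠀⠀⠀⠀⠀⠿⠿⠿
⠀⠀⠀⠀⠀⠀⠀⠀⠀⠀⠿⠿⠿
⠀⠀⠀⠀⠀⠀⠀⠀⠀⠀⠿⠿⠿
⠀⠀⠀⠀⠀⠀⠀⠀⠀⠀⠿⠿⠿
⠀⠀⠀⠀⣿⣿⠂⣿⠒⠀⠿⠿⠿
⠀⠀⠀⠀⠒⠂⠒⣿⠒⠀⠿⠿⠿
⠀⠀⠀⠂⣿⠒⣾⠂⠴⠀⠿⠿⠿
⠀⠀⠀⠿⠿⠴⣿⣿⠒⠀⠿⠿⠿
⠀⠀⠀⠂⠒⣿⠂⠿⠿⠀⠿⠿⠿
⠀⠀⠀⠒⠒⠒⠂⠿⠂⠀⠿⠿⠿
⠀⠀⠀⣿⣿⠒⠴⠂⠂⠀⠿⠿⠿
⠀⠀⠀⣿⠒⠂⠿⠒⠀⠀⠿⠿⠿
⠀⠀⠀⠒⠒⠂⠂⣿⠀⠀⠿⠿⠿

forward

⠀⠀⠀⠀⠀⠀⠀⠀⠀⠀⠿⠿⠿
⠀⠀⠀⠀⠀⠀⠀⠀⠀⠀⠿⠿⠿
⠀⠀⠀⠀⠀⠀⠀⠀⠀⠀⠿⠿⠿
⠀⠀⠀⠀⠀⠀⠀⠀⠀⠀⠿⠿⠿
⠀⠀⠀⠀⠒⠒⠒⠂⣿⠀⠿⠿⠿
⠀⠀⠀⠀⣿⣿⠂⣿⠒⠀⠿⠿⠿
⠀⠀⠀⠀⠒⠂⣾⣿⠒⠀⠿⠿⠿
⠀⠀⠀⠂⣿⠒⣿⠂⠴⠀⠿⠿⠿
⠀⠀⠀⠿⠿⠴⣿⣿⠒⠀⠿⠿⠿
⠀⠀⠀⠂⠒⣿⠂⠿⠿⠀⠿⠿⠿
⠀⠀⠀⠒⠒⠒⠂⠿⠂⠀⠿⠿⠿
⠀⠀⠀⣿⣿⠒⠴⠂⠂⠀⠿⠿⠿
⠀⠀⠀⣿⠒⠂⠿⠒⠀⠀⠿⠿⠿

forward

⠀⠀⠀⠀⠀⠀⠀⠀⠀⠀⠿⠿⠿
⠀⠀⠀⠀⠀⠀⠀⠀⠀⠀⠿⠿⠿
⠀⠀⠀⠀⠀⠀⠀⠀⠀⠀⠿⠿⠿
⠀⠀⠀⠀⠀⠀⠀⠀⠀⠀⠿⠿⠿
⠀⠀⠀⠀⠂⣿⠒⠒⣿⠀⠿⠿⠿
⠀⠀⠀⠀⠒⠒⠒⠂⣿⠀⠿⠿⠿
⠀⠀⠀⠀⣿⣿⣾⣿⠒⠀⠿⠿⠿
⠀⠀⠀⠀⠒⠂⠒⣿⠒⠀⠿⠿⠿
⠀⠀⠀⠂⣿⠒⣿⠂⠴⠀⠿⠿⠿
⠀⠀⠀⠿⠿⠴⣿⣿⠒⠀⠿⠿⠿
⠀⠀⠀⠂⠒⣿⠂⠿⠿⠀⠿⠿⠿
⠀⠀⠀⠒⠒⠒⠂⠿⠂⠀⠿⠿⠿
⠀⠀⠀⣿⣿⠒⠴⠂⠂⠀⠿⠿⠿

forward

⠀⠀⠀⠀⠀⠀⠀⠀⠀⠀⠿⠿⠿
⠀⠀⠀⠀⠀⠀⠀⠀⠀⠀⠿⠿⠿
⠀⠀⠀⠀⠀⠀⠀⠀⠀⠀⠿⠿⠿
⠀⠀⠀⠀⠀⠀⠀⠀⠀⠀⠿⠿⠿
⠀⠀⠀⠀⣿⠂⣿⠒⠴⠀⠿⠿⠿
⠀⠀⠀⠀⠂⣿⠒⠒⣿⠀⠿⠿⠿
⠀⠀⠀⠀⠒⠒⣾⠂⣿⠀⠿⠿⠿
⠀⠀⠀⠀⣿⣿⠂⣿⠒⠀⠿⠿⠿
⠀⠀⠀⠀⠒⠂⠒⣿⠒⠀⠿⠿⠿
⠀⠀⠀⠂⣿⠒⣿⠂⠴⠀⠿⠿⠿
⠀⠀⠀⠿⠿⠴⣿⣿⠒⠀⠿⠿⠿
⠀⠀⠀⠂⠒⣿⠂⠿⠿⠀⠿⠿⠿
⠀⠀⠀⠒⠒⠒⠂⠿⠂⠀⠿⠿⠿

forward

⠀⠀⠀⠀⠀⠀⠀⠀⠀⠀⠿⠿⠿
⠀⠀⠀⠀⠀⠀⠀⠀⠀⠀⠿⠿⠿
⠀⠀⠀⠀⠀⠀⠀⠀⠀⠀⠿⠿⠿
⠀⠀⠀⠀⠀⠀⠀⠀⠀⠀⠿⠿⠿
⠀⠀⠀⠀⠒⠴⠒⠿⠂⠀⠿⠿⠿
⠀⠀⠀⠀⣿⠂⣿⠒⠴⠀⠿⠿⠿
⠀⠀⠀⠀⠂⣿⣾⠒⣿⠀⠿⠿⠿
⠀⠀⠀⠀⠒⠒⠒⠂⣿⠀⠿⠿⠿
⠀⠀⠀⠀⣿⣿⠂⣿⠒⠀⠿⠿⠿
⠀⠀⠀⠀⠒⠂⠒⣿⠒⠀⠿⠿⠿
⠀⠀⠀⠂⣿⠒⣿⠂⠴⠀⠿⠿⠿
⠀⠀⠀⠿⠿⠴⣿⣿⠒⠀⠿⠿⠿
⠀⠀⠀⠂⠒⣿⠂⠿⠿⠀⠿⠿⠿

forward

⠀⠀⠀⠀⠀⠀⠀⠀⠀⠀⠿⠿⠿
⠀⠀⠀⠀⠀⠀⠀⠀⠀⠀⠿⠿⠿
⠀⠀⠀⠀⠀⠀⠀⠀⠀⠀⠿⠿⠿
⠀⠀⠀⠀⠀⠀⠀⠀⠀⠀⠿⠿⠿
⠀⠀⠀⠀⠒⠿⠒⠿⣿⠀⠿⠿⠿
⠀⠀⠀⠀⠒⠴⠒⠿⠂⠀⠿⠿⠿
⠀⠀⠀⠀⣿⠂⣾⠒⠴⠀⠿⠿⠿
⠀⠀⠀⠀⠂⣿⠒⠒⣿⠀⠿⠿⠿
⠀⠀⠀⠀⠒⠒⠒⠂⣿⠀⠿⠿⠿
⠀⠀⠀⠀⣿⣿⠂⣿⠒⠀⠿⠿⠿
⠀⠀⠀⠀⠒⠂⠒⣿⠒⠀⠿⠿⠿
⠀⠀⠀⠂⣿⠒⣿⠂⠴⠀⠿⠿⠿
⠀⠀⠀⠿⠿⠴⣿⣿⠒⠀⠿⠿⠿

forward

⠿⠿⠿⠿⠿⠿⠿⠿⠿⠿⠿⠿⠿
⠀⠀⠀⠀⠀⠀⠀⠀⠀⠀⠿⠿⠿
⠀⠀⠀⠀⠀⠀⠀⠀⠀⠀⠿⠿⠿
⠀⠀⠀⠀⠀⠀⠀⠀⠀⠀⠿⠿⠿
⠀⠀⠀⠀⠿⠒⠒⠂⠂⠀⠿⠿⠿
⠀⠀⠀⠀⠒⠿⠒⠿⣿⠀⠿⠿⠿
⠀⠀⠀⠀⠒⠴⣾⠿⠂⠀⠿⠿⠿
⠀⠀⠀⠀⣿⠂⣿⠒⠴⠀⠿⠿⠿
⠀⠀⠀⠀⠂⣿⠒⠒⣿⠀⠿⠿⠿
⠀⠀⠀⠀⠒⠒⠒⠂⣿⠀⠿⠿⠿
⠀⠀⠀⠀⣿⣿⠂⣿⠒⠀⠿⠿⠿
⠀⠀⠀⠀⠒⠂⠒⣿⠒⠀⠿⠿⠿
⠀⠀⠀⠂⣿⠒⣿⠂⠴⠀⠿⠿⠿

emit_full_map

⠀⠿⠒⠒⠂⠂
⠀⠒⠿⠒⠿⣿
⠀⠒⠴⣾⠿⠂
⠀⣿⠂⣿⠒⠴
⠀⠂⣿⠒⠒⣿
⠀⠒⠒⠒⠂⣿
⠀⣿⣿⠂⣿⠒
⠀⠒⠂⠒⣿⠒
⠂⣿⠒⣿⠂⠴
⠿⠿⠴⣿⣿⠒
⠂⠒⣿⠂⠿⠿
⠒⠒⠒⠂⠿⠂
⣿⣿⠒⠴⠂⠂
⣿⠒⠂⠿⠒⠀
⠒⠒⠂⠂⣿⠀
⠒⠿⠒⠒⠒⠀
⠿⠂⠂⠒⣿⠀
⣿⠒⣿⠒⠴⠀
⠿⠂⠂⠒⠿⠀
⠂⠂⣿⣿⠂⠀
⠂⣿⠒⠒⠂⠀
⠒⠒⠂⠒⣿⠀
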